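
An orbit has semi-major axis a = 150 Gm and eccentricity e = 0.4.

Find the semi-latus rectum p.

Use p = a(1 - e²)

Convert to SI: a = 150 Gm = 1.5e+11 m.
p = a (1 − e²).
p = 1.5e+11 · (1 − (0.4)²) = 1.5e+11 · 0.84 ≈ 1.26e+11 m = 126 Gm.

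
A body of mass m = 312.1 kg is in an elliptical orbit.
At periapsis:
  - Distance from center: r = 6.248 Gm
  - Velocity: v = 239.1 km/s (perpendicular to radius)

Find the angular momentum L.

Convert to SI: r = 6.248 Gm = 6.248e+09 m; v = 239.1 km/s = 239100 m/s.
Since v is perpendicular to r, L = m · v · r.
L = 312.1 · 239100 · 6.248e+09 kg·m²/s ≈ 4.662e+17 kg·m²/s.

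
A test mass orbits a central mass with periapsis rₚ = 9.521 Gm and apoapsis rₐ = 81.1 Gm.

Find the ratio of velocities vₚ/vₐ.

Convert to SI: rₚ = 9.521 Gm = 9.521e+09 m; rₐ = 81.1 Gm = 8.11e+10 m.
Conservation of angular momentum gives rₚvₚ = rₐvₐ, so vₚ/vₐ = rₐ/rₚ.
vₚ/vₐ = 8.11e+10 / 9.521e+09 ≈ 8.518.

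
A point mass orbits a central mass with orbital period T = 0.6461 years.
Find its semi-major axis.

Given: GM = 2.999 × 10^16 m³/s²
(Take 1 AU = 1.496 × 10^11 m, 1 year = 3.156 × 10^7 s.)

Convert to SI: T = 0.6461 years = 2.03909e+07 s.
Invert Kepler's third law: a = (GM · T² / (4π²))^(1/3).
Substituting T = 2.03909e+07 s and GM = 2.999e+16 m³/s²:
a = (2.999e+16 · (2.03909e+07)² / (4π²))^(1/3) m
a ≈ 6.81e+09 m = 0.04552 AU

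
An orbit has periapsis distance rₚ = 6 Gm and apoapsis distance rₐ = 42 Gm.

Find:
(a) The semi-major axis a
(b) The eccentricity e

Convert to SI: rₚ = 6 Gm = 6e+09 m; rₐ = 42 Gm = 4.2e+10 m.
(a) a = (rₚ + rₐ) / 2 = (6e+09 + 4.2e+10) / 2 ≈ 2.4e+10 m = 24 Gm.
(b) e = (rₐ − rₚ) / (rₐ + rₚ) = (4.2e+10 − 6e+09) / (4.2e+10 + 6e+09) ≈ 0.75.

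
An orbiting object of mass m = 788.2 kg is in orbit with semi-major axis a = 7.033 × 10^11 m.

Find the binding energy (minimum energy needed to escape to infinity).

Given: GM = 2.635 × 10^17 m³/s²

Total orbital energy is E = −GMm/(2a); binding energy is E_bind = −E = GMm/(2a).
E_bind = 2.635e+17 · 788.2 / (2 · 7.033e+11) J ≈ 1.477e+08 J = 147.7 MJ.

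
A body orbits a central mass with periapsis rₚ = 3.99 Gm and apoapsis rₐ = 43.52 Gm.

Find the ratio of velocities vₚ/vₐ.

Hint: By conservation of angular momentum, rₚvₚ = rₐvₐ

Convert to SI: rₚ = 3.99 Gm = 3.99e+09 m; rₐ = 43.52 Gm = 4.352e+10 m.
Conservation of angular momentum gives rₚvₚ = rₐvₐ, so vₚ/vₐ = rₐ/rₚ.
vₚ/vₐ = 4.352e+10 / 3.99e+09 ≈ 10.91.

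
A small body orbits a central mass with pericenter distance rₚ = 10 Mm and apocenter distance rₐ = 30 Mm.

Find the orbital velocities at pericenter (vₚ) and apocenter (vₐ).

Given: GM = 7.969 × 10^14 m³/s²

Convert to SI: rₚ = 10 Mm = 1e+07 m; rₐ = 30 Mm = 3e+07 m.
Use the vis-viva equation v² = GM(2/r − 1/a) with a = (rₚ + rₐ)/2 = (1e+07 + 3e+07)/2 = 2e+07 m.
vₚ = √(GM · (2/rₚ − 1/a)) = √(7.969e+14 · (2/1e+07 − 1/2e+07)) m/s ≈ 1.093e+04 m/s = 10.93 km/s.
vₐ = √(GM · (2/rₐ − 1/a)) = √(7.969e+14 · (2/3e+07 − 1/2e+07)) m/s ≈ 3644 m/s = 3.644 km/s.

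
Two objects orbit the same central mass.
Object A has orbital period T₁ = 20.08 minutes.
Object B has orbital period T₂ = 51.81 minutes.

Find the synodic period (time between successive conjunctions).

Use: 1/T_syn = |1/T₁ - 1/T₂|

Convert to SI: T₁ = 20.08 minutes = 1204.8 s; T₂ = 51.81 minutes = 3108.6 s.
T_syn = |T₁ · T₂ / (T₁ − T₂)|.
T_syn = |1204.8 · 3108.6 / (1204.8 − 3108.6)| s ≈ 1967 s = 32.79 minutes.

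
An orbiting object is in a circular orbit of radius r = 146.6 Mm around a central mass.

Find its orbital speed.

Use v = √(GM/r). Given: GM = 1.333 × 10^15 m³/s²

Convert to SI: r = 146.6 Mm = 1.466e+08 m.
For a circular orbit, gravity supplies the centripetal force, so v = √(GM / r).
v = √(1.333e+15 / 1.466e+08) m/s ≈ 3015 m/s = 3.015 km/s.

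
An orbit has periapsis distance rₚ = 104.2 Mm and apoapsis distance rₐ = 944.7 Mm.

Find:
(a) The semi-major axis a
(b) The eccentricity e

Convert to SI: rₚ = 104.2 Mm = 1.042e+08 m; rₐ = 944.7 Mm = 9.447e+08 m.
(a) a = (rₚ + rₐ) / 2 = (1.042e+08 + 9.447e+08) / 2 ≈ 5.244e+08 m = 524.5 Mm.
(b) e = (rₐ − rₚ) / (rₐ + rₚ) = (9.447e+08 − 1.042e+08) / (9.447e+08 + 1.042e+08) ≈ 0.8013.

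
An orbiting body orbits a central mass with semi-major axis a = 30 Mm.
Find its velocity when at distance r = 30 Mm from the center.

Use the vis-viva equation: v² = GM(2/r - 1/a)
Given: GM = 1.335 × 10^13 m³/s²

Convert to SI: a = 30 Mm = 3e+07 m; r = 30 Mm = 3e+07 m.
Vis-viva: v = √(GM · (2/r − 1/a)).
2/r − 1/a = 2/3e+07 − 1/3e+07 = 3.33333e-08 m⁻¹.
v = √(1.335e+13 · 3.33333e-08) m/s ≈ 667.1 m/s = 667.1 m/s.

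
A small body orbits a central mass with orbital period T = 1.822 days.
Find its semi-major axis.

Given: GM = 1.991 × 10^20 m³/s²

Convert to SI: T = 1.822 days = 157421 s.
Invert Kepler's third law: a = (GM · T² / (4π²))^(1/3).
Substituting T = 157421 s and GM = 1.991e+20 m³/s²:
a = (1.991e+20 · (157421)² / (4π²))^(1/3) m
a ≈ 5e+09 m = 5 Gm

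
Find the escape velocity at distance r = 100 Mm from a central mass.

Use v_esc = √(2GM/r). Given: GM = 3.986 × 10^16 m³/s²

Convert to SI: r = 100 Mm = 1e+08 m.
Escape velocity comes from setting total energy to zero: ½v² − GM/r = 0 ⇒ v_esc = √(2GM / r).
v_esc = √(2 · 3.986e+16 / 1e+08) m/s ≈ 2.823e+04 m/s = 28.23 km/s.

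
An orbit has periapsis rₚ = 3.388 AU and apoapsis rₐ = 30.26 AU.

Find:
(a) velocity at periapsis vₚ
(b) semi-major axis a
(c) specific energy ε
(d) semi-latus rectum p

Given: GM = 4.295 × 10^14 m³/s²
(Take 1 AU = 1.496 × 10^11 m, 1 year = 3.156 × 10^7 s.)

Convert to SI: rₚ = 3.388 AU = 5.06845e+11 m; rₐ = 30.26 AU = 4.5269e+12 m.
(a) With a = (rₚ + rₐ)/2 = 2.51687e+12 m, vₚ = √(GM (2/rₚ − 1/a)) = √(4.295e+14 · (2/5.06845e+11 − 1/2.51687e+12)) m/s ≈ 39.04 m/s
(b) a = (rₚ + rₐ)/2 = (5.06845e+11 + 4.5269e+12)/2 ≈ 2.517e+12 m
(c) With a = (rₚ + rₐ)/2 = 2.51687e+12 m, ε = −GM/(2a) = −4.295e+14/(2 · 2.51687e+12) J/kg ≈ -85.32 J/kg
(d) From a = (rₚ + rₐ)/2 = 2.51687e+12 m and e = (rₐ − rₚ)/(rₐ + rₚ) = 0.798621, p = a(1 − e²) = 2.51687e+12 · (1 − (0.798621)²) ≈ 9.116e+11 m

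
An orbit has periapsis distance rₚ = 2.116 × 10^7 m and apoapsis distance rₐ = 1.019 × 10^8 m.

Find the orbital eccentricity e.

e = (rₐ − rₚ) / (rₐ + rₚ).
e = (1.019e+08 − 2.116e+07) / (1.019e+08 + 2.116e+07) = 8.074e+07 / 1.2306e+08 ≈ 0.6561.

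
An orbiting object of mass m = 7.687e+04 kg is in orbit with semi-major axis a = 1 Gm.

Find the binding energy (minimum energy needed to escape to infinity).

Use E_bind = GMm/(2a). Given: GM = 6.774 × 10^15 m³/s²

Convert to SI: a = 1 Gm = 1e+09 m.
Total orbital energy is E = −GMm/(2a); binding energy is E_bind = −E = GMm/(2a).
E_bind = 6.774e+15 · 7.687e+04 / (2 · 1e+09) J ≈ 2.604e+11 J = 260.4 GJ.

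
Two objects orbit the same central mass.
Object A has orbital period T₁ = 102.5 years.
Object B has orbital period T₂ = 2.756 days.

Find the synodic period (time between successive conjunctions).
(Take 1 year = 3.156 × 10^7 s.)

Convert to SI: T₁ = 102.5 years = 3.2349e+09 s; T₂ = 2.756 days = 238118 s.
T_syn = |T₁ · T₂ / (T₁ − T₂)|.
T_syn = |3.2349e+09 · 238118 / (3.2349e+09 − 238118)| s ≈ 2.381e+05 s = 2.756 days.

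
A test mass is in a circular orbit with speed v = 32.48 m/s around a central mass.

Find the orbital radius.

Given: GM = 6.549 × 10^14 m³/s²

For a circular orbit, v² = GM / r, so r = GM / v².
r = 6.549e+14 / (32.48)² m ≈ 6.208e+11 m = 620.8 Gm.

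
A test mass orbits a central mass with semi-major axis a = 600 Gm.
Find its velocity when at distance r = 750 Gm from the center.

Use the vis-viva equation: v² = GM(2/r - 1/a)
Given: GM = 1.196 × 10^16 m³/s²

Convert to SI: a = 600 Gm = 6e+11 m; r = 750 Gm = 7.5e+11 m.
Vis-viva: v = √(GM · (2/r − 1/a)).
2/r − 1/a = 2/7.5e+11 − 1/6e+11 = 1e-12 m⁻¹.
v = √(1.196e+16 · 1e-12) m/s ≈ 109.4 m/s = 109.4 m/s.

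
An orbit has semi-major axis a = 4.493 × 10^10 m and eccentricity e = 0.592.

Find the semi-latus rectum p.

p = a (1 − e²).
p = 4.493e+10 · (1 − (0.592)²) = 4.493e+10 · 0.649536 ≈ 2.918e+10 m = 2.918 × 10^10 m.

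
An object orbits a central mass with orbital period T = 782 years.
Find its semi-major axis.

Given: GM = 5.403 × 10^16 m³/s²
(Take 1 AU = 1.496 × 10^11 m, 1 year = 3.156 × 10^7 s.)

Convert to SI: T = 782 years = 2.46799e+10 s.
Invert Kepler's third law: a = (GM · T² / (4π²))^(1/3).
Substituting T = 2.46799e+10 s and GM = 5.403e+16 m³/s²:
a = (5.403e+16 · (2.46799e+10)² / (4π²))^(1/3) m
a ≈ 9.411e+11 m = 6.291 AU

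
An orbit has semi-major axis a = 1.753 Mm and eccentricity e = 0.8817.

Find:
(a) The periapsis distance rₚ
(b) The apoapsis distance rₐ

Convert to SI: a = 1.753 Mm = 1.753e+06 m.
(a) rₚ = a(1 − e) = 1.753e+06 · (1 − 0.8817) = 1.753e+06 · 0.1183 ≈ 2.074e+05 m = 207.4 km.
(b) rₐ = a(1 + e) = 1.753e+06 · (1 + 0.8817) = 1.753e+06 · 1.8817 ≈ 3.299e+06 m = 3.299 Mm.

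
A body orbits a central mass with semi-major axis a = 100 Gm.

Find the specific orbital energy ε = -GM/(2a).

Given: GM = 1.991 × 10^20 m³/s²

Convert to SI: a = 100 Gm = 1e+11 m.
ε = −GM / (2a).
ε = −1.991e+20 / (2 · 1e+11) J/kg ≈ -9.955e+08 J/kg = -995.5 MJ/kg.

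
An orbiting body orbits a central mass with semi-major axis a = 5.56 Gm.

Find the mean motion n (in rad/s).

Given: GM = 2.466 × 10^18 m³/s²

Convert to SI: a = 5.56 Gm = 5.56e+09 m.
n = √(GM / a³).
n = √(2.466e+18 / (5.56e+09)³) rad/s ≈ 3.788e-06 rad/s.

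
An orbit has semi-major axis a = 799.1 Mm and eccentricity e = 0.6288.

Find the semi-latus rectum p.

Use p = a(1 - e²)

Convert to SI: a = 799.1 Mm = 7.991e+08 m.
p = a (1 − e²).
p = 7.991e+08 · (1 − (0.6288)²) = 7.991e+08 · 0.604611 ≈ 4.831e+08 m = 483.1 Mm.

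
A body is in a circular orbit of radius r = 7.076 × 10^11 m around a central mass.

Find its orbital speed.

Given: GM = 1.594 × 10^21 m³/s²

For a circular orbit, gravity supplies the centripetal force, so v = √(GM / r).
v = √(1.594e+21 / 7.076e+11) m/s ≈ 4.746e+04 m/s = 47.46 km/s.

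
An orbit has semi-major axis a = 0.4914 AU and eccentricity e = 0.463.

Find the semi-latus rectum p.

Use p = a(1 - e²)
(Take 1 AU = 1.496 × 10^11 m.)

Convert to SI: a = 0.4914 AU = 7.35134e+10 m.
p = a (1 − e²).
p = 7.35134e+10 · (1 − (0.463)²) = 7.35134e+10 · 0.785631 ≈ 5.775e+10 m = 0.3861 AU.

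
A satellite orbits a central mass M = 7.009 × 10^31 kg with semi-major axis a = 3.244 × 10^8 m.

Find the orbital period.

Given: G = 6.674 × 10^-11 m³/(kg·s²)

GM = G · M = 6.674e-11 · 7.009e+31 = 4.67781e+21 m³/s².
Kepler's third law: T = 2π √(a³ / GM).
Substituting a = 3.244e+08 m and GM = 4.67781e+21 m³/s²:
T = 2π √((3.244e+08)³ / 4.67781e+21) s
T ≈ 536.8 s = 8.946 minutes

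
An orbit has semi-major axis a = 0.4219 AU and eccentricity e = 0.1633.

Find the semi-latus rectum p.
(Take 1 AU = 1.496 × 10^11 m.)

Convert to SI: a = 0.4219 AU = 6.31162e+10 m.
p = a (1 − e²).
p = 6.31162e+10 · (1 − (0.1633)²) = 6.31162e+10 · 0.973333 ≈ 6.143e+10 m = 0.4106 AU.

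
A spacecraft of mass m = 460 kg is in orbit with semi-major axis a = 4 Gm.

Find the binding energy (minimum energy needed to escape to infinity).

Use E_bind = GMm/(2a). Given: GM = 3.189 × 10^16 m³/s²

Convert to SI: a = 4 Gm = 4e+09 m.
Total orbital energy is E = −GMm/(2a); binding energy is E_bind = −E = GMm/(2a).
E_bind = 3.189e+16 · 460 / (2 · 4e+09) J ≈ 1.834e+09 J = 1.834 GJ.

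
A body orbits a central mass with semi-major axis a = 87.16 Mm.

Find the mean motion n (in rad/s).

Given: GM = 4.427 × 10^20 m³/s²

Convert to SI: a = 87.16 Mm = 8.716e+07 m.
n = √(GM / a³).
n = √(4.427e+20 / (8.716e+07)³) rad/s ≈ 0.02586 rad/s.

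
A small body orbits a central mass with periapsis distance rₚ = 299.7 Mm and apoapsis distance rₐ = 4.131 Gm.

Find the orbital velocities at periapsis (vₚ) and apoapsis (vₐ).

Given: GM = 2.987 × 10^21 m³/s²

Convert to SI: rₚ = 299.7 Mm = 2.997e+08 m; rₐ = 4.131 Gm = 4.131e+09 m.
Use the vis-viva equation v² = GM(2/r − 1/a) with a = (rₚ + rₐ)/2 = (2.997e+08 + 4.131e+09)/2 = 2.21535e+09 m.
vₚ = √(GM · (2/rₚ − 1/a)) = √(2.987e+21 · (2/2.997e+08 − 1/2.21535e+09)) m/s ≈ 4.311e+06 m/s = 4311 km/s.
vₐ = √(GM · (2/rₐ − 1/a)) = √(2.987e+21 · (2/4.131e+09 − 1/2.21535e+09)) m/s ≈ 3.128e+05 m/s = 312.8 km/s.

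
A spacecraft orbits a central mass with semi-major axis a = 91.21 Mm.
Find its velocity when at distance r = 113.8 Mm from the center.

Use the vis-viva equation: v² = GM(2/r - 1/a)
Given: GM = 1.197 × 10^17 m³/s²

Convert to SI: a = 91.21 Mm = 9.121e+07 m; r = 113.8 Mm = 1.138e+08 m.
Vis-viva: v = √(GM · (2/r − 1/a)).
2/r − 1/a = 2/1.138e+08 − 1/9.121e+07 = 6.61098e-09 m⁻¹.
v = √(1.197e+17 · 6.61098e-09) m/s ≈ 2.813e+04 m/s = 28.13 km/s.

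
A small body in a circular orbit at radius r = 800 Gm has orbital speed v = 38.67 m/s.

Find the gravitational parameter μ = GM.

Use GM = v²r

Convert to SI: r = 800 Gm = 8e+11 m.
For a circular orbit v² = GM/r, so GM = v² · r.
GM = (38.67)² · 8e+11 m³/s² ≈ 1.196e+15 m³/s² = 1.196 × 10^15 m³/s².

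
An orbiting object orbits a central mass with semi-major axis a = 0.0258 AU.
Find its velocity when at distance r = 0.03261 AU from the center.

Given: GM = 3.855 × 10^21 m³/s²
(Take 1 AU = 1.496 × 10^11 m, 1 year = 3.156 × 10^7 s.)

Convert to SI: a = 0.0258 AU = 3.85968e+09 m; r = 0.03261 AU = 4.87846e+09 m.
Vis-viva: v = √(GM · (2/r − 1/a)).
2/r − 1/a = 2/4.87846e+09 − 1/3.85968e+09 = 1.50877e-10 m⁻¹.
v = √(3.855e+21 · 1.50877e-10) m/s ≈ 7.626e+05 m/s = 160.9 AU/year.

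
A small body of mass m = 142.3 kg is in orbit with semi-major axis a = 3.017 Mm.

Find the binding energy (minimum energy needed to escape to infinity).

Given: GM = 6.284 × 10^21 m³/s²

Convert to SI: a = 3.017 Mm = 3.017e+06 m.
Total orbital energy is E = −GMm/(2a); binding energy is E_bind = −E = GMm/(2a).
E_bind = 6.284e+21 · 142.3 / (2 · 3.017e+06) J ≈ 1.482e+17 J = 148.2 PJ.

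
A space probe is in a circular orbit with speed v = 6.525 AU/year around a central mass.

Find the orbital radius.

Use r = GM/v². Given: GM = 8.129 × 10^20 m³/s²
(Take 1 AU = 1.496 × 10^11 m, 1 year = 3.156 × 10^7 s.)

Convert to SI: v = 6.525 AU/year = 30929.7 m/s.
For a circular orbit, v² = GM / r, so r = GM / v².
r = 8.129e+20 / (30929.7)² m ≈ 8.497e+11 m = 5.68 AU.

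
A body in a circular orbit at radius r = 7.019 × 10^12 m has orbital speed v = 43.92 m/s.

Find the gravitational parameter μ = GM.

For a circular orbit v² = GM/r, so GM = v² · r.
GM = (43.92)² · 7.019e+12 m³/s² ≈ 1.354e+16 m³/s² = 1.354 × 10^16 m³/s².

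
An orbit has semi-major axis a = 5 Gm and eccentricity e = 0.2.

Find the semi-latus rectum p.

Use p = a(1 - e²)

Convert to SI: a = 5 Gm = 5e+09 m.
p = a (1 − e²).
p = 5e+09 · (1 − (0.2)²) = 5e+09 · 0.96 ≈ 4.8e+09 m = 4.8 Gm.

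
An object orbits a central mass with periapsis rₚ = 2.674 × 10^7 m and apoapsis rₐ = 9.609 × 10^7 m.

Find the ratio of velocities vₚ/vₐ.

Conservation of angular momentum gives rₚvₚ = rₐvₐ, so vₚ/vₐ = rₐ/rₚ.
vₚ/vₐ = 9.609e+07 / 2.674e+07 ≈ 3.593.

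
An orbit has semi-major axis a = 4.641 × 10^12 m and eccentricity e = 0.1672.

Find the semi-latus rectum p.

p = a (1 − e²).
p = 4.641e+12 · (1 − (0.1672)²) = 4.641e+12 · 0.972044 ≈ 4.511e+12 m = 4.511 × 10^12 m.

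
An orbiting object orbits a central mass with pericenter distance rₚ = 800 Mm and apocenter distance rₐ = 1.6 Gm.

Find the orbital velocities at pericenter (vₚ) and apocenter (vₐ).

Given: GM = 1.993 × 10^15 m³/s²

Convert to SI: rₚ = 800 Mm = 8e+08 m; rₐ = 1.6 Gm = 1.6e+09 m.
Use the vis-viva equation v² = GM(2/r − 1/a) with a = (rₚ + rₐ)/2 = (8e+08 + 1.6e+09)/2 = 1.2e+09 m.
vₚ = √(GM · (2/rₚ − 1/a)) = √(1.993e+15 · (2/8e+08 − 1/1.2e+09)) m/s ≈ 1823 m/s = 1.823 km/s.
vₐ = √(GM · (2/rₐ − 1/a)) = √(1.993e+15 · (2/1.6e+09 − 1/1.2e+09)) m/s ≈ 911.3 m/s = 911.3 m/s.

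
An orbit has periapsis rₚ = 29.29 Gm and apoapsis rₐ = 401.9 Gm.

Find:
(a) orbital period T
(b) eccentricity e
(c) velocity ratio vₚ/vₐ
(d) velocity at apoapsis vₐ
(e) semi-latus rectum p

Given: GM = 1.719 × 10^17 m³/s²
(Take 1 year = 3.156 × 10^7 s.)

Convert to SI: rₚ = 29.29 Gm = 2.929e+10 m; rₐ = 401.9 Gm = 4.019e+11 m.
(a) With a = (rₚ + rₐ)/2 = 2.15595e+11 m, T = 2π √(a³/GM) = 2π √((2.15595e+11)³/1.719e+17) s ≈ 1.517e+09 s
(b) e = (rₐ − rₚ)/(rₐ + rₚ) = (4.019e+11 − 2.929e+10)/(4.019e+11 + 2.929e+10) ≈ 0.8641
(c) Conservation of angular momentum (rₚvₚ = rₐvₐ) gives vₚ/vₐ = rₐ/rₚ = 4.019e+11/2.929e+10 ≈ 13.72
(d) With a = (rₚ + rₐ)/2 = 2.15595e+11 m, vₐ = √(GM (2/rₐ − 1/a)) = √(1.719e+17 · (2/4.019e+11 − 1/2.15595e+11)) m/s ≈ 241.1 m/s
(e) From a = (rₚ + rₐ)/2 = 2.15595e+11 m and e = (rₐ − rₚ)/(rₐ + rₚ) = 0.864143, p = a(1 − e²) = 2.15595e+11 · (1 − (0.864143)²) ≈ 5.46e+10 m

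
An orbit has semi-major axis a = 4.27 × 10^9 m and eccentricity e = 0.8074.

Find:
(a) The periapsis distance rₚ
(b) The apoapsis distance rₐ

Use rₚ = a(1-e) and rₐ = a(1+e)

(a) rₚ = a(1 − e) = 4.27e+09 · (1 − 0.8074) = 4.27e+09 · 0.1926 ≈ 8.224e+08 m = 8.224 × 10^8 m.
(b) rₐ = a(1 + e) = 4.27e+09 · (1 + 0.8074) = 4.27e+09 · 1.8074 ≈ 7.718e+09 m = 7.718 × 10^9 m.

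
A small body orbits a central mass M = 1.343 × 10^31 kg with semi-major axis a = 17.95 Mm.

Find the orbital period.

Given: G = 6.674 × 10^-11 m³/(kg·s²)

Convert to SI: a = 17.95 Mm = 1.795e+07 m.
GM = G · M = 6.674e-11 · 1.343e+31 = 8.96318e+20 m³/s².
Kepler's third law: T = 2π √(a³ / GM).
Substituting a = 1.795e+07 m and GM = 8.96318e+20 m³/s²:
T = 2π √((1.795e+07)³ / 8.96318e+20) s
T ≈ 15.96 s = 15.96 seconds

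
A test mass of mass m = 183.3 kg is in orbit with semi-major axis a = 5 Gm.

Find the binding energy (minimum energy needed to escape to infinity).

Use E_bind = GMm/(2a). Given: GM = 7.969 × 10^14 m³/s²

Convert to SI: a = 5 Gm = 5e+09 m.
Total orbital energy is E = −GMm/(2a); binding energy is E_bind = −E = GMm/(2a).
E_bind = 7.969e+14 · 183.3 / (2 · 5e+09) J ≈ 1.461e+07 J = 14.61 MJ.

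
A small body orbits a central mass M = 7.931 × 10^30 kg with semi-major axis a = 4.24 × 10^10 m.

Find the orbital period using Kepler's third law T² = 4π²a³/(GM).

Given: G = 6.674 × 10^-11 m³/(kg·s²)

GM = G · M = 6.674e-11 · 7.931e+30 = 5.29315e+20 m³/s².
Kepler's third law: T = 2π √(a³ / GM).
Substituting a = 4.24e+10 m and GM = 5.29315e+20 m³/s²:
T = 2π √((4.24e+10)³ / 5.29315e+20) s
T ≈ 2.384e+06 s = 27.6 days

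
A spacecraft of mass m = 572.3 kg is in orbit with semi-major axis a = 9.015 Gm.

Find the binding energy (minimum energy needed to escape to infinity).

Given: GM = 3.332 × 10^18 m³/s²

Convert to SI: a = 9.015 Gm = 9.015e+09 m.
Total orbital energy is E = −GMm/(2a); binding energy is E_bind = −E = GMm/(2a).
E_bind = 3.332e+18 · 572.3 / (2 · 9.015e+09) J ≈ 1.058e+11 J = 105.8 GJ.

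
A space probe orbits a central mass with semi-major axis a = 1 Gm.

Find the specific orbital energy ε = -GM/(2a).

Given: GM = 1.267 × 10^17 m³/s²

Convert to SI: a = 1 Gm = 1e+09 m.
ε = −GM / (2a).
ε = −1.267e+17 / (2 · 1e+09) J/kg ≈ -6.335e+07 J/kg = -63.35 MJ/kg.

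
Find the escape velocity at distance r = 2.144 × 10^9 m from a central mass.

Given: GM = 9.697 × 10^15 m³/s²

Escape velocity comes from setting total energy to zero: ½v² − GM/r = 0 ⇒ v_esc = √(2GM / r).
v_esc = √(2 · 9.697e+15 / 2.144e+09) m/s ≈ 3008 m/s = 3.008 km/s.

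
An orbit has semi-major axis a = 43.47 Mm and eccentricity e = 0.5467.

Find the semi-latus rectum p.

Convert to SI: a = 43.47 Mm = 4.347e+07 m.
p = a (1 − e²).
p = 4.347e+07 · (1 − (0.5467)²) = 4.347e+07 · 0.701119 ≈ 3.048e+07 m = 30.48 Mm.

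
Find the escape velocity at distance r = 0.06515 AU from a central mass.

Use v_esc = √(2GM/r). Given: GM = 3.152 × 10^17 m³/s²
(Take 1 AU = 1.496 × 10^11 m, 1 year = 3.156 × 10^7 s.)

Convert to SI: r = 0.06515 AU = 9.74644e+09 m.
Escape velocity comes from setting total energy to zero: ½v² − GM/r = 0 ⇒ v_esc = √(2GM / r).
v_esc = √(2 · 3.152e+17 / 9.74644e+09) m/s ≈ 8042 m/s = 1.697 AU/year.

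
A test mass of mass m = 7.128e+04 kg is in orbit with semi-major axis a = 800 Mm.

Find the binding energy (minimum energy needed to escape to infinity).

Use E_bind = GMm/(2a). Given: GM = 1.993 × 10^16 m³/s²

Convert to SI: a = 800 Mm = 8e+08 m.
Total orbital energy is E = −GMm/(2a); binding energy is E_bind = −E = GMm/(2a).
E_bind = 1.993e+16 · 7.128e+04 / (2 · 8e+08) J ≈ 8.879e+11 J = 887.9 GJ.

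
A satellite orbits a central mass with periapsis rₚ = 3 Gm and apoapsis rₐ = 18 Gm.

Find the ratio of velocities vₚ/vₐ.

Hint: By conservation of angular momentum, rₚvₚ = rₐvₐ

Convert to SI: rₚ = 3 Gm = 3e+09 m; rₐ = 18 Gm = 1.8e+10 m.
Conservation of angular momentum gives rₚvₚ = rₐvₐ, so vₚ/vₐ = rₐ/rₚ.
vₚ/vₐ = 1.8e+10 / 3e+09 ≈ 6.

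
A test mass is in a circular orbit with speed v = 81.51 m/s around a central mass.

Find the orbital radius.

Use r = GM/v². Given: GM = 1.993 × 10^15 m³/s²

For a circular orbit, v² = GM / r, so r = GM / v².
r = 1.993e+15 / (81.51)² m ≈ 3e+11 m = 300 Gm.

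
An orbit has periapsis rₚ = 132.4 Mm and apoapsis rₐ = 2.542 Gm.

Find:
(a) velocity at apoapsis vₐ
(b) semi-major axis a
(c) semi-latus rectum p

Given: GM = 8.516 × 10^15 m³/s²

Convert to SI: rₚ = 132.4 Mm = 1.324e+08 m; rₐ = 2.542 Gm = 2.542e+09 m.
(a) With a = (rₚ + rₐ)/2 = 1.3372e+09 m, vₐ = √(GM (2/rₐ − 1/a)) = √(8.516e+15 · (2/2.542e+09 − 1/1.3372e+09)) m/s ≈ 575.9 m/s
(b) a = (rₚ + rₐ)/2 = (1.324e+08 + 2.542e+09)/2 ≈ 1.337e+09 m
(c) From a = (rₚ + rₐ)/2 = 1.3372e+09 m and e = (rₐ − rₚ)/(rₐ + rₚ) = 0.900987, p = a(1 − e²) = 1.3372e+09 · (1 − (0.900987)²) ≈ 2.517e+08 m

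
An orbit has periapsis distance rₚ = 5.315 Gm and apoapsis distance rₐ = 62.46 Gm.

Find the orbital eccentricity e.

Convert to SI: rₚ = 5.315 Gm = 5.315e+09 m; rₐ = 62.46 Gm = 6.246e+10 m.
e = (rₐ − rₚ) / (rₐ + rₚ).
e = (6.246e+10 − 5.315e+09) / (6.246e+10 + 5.315e+09) = 5.7145e+10 / 6.7775e+10 ≈ 0.8432.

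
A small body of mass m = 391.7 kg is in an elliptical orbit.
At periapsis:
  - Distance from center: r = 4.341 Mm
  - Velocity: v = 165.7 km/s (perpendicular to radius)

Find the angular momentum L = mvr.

Convert to SI: r = 4.341 Mm = 4.341e+06 m; v = 165.7 km/s = 165700 m/s.
Since v is perpendicular to r, L = m · v · r.
L = 391.7 · 165700 · 4.341e+06 kg·m²/s ≈ 2.818e+14 kg·m²/s.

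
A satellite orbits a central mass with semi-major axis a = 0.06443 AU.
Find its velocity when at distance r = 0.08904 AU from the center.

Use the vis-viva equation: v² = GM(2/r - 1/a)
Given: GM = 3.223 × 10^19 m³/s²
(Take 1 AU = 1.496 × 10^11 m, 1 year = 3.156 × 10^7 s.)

Convert to SI: a = 0.06443 AU = 9.63873e+09 m; r = 0.08904 AU = 1.33204e+10 m.
Vis-viva: v = √(GM · (2/r − 1/a)).
2/r − 1/a = 2/1.33204e+10 − 1/9.63873e+09 = 4.63977e-11 m⁻¹.
v = √(3.223e+19 · 4.63977e-11) m/s ≈ 3.867e+04 m/s = 8.158 AU/year.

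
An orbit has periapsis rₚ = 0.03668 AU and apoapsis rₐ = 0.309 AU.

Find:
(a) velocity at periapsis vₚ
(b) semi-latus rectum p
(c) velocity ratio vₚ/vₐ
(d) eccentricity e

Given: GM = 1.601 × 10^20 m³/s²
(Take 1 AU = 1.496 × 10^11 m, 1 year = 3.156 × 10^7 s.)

Convert to SI: rₚ = 0.03668 AU = 5.48733e+09 m; rₐ = 0.309 AU = 4.62264e+10 m.
(a) With a = (rₚ + rₐ)/2 = 2.58569e+10 m, vₚ = √(GM (2/rₚ − 1/a)) = √(1.601e+20 · (2/5.48733e+09 − 1/2.58569e+10)) m/s ≈ 2.284e+05 m/s
(b) From a = (rₚ + rₐ)/2 = 2.58569e+10 m and e = (rₐ − rₚ)/(rₐ + rₚ) = 0.787781, p = a(1 − e²) = 2.58569e+10 · (1 − (0.787781)²) ≈ 9.81e+09 m
(c) Conservation of angular momentum (rₚvₚ = rₐvₐ) gives vₚ/vₐ = rₐ/rₚ = 4.62264e+10/5.48733e+09 ≈ 8.424
(d) e = (rₐ − rₚ)/(rₐ + rₚ) = (4.62264e+10 − 5.48733e+09)/(4.62264e+10 + 5.48733e+09) ≈ 0.7878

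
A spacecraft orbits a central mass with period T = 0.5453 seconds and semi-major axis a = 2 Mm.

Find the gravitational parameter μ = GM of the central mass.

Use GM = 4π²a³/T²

Convert to SI: a = 2 Mm = 2e+06 m.
GM = 4π² · a³ / T².
GM = 4π² · (2e+06)³ / (0.5453)² m³/s² ≈ 1.062e+21 m³/s² = 1.062 × 10^21 m³/s².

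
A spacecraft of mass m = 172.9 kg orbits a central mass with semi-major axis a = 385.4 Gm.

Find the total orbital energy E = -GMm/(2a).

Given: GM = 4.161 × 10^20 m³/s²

Convert to SI: a = 385.4 Gm = 3.854e+11 m.
E = −GMm / (2a).
E = −4.161e+20 · 172.9 / (2 · 3.854e+11) J ≈ -9.334e+10 J = -93.34 GJ.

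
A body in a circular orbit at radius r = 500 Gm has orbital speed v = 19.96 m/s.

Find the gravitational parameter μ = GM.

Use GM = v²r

Convert to SI: r = 500 Gm = 5e+11 m.
For a circular orbit v² = GM/r, so GM = v² · r.
GM = (19.96)² · 5e+11 m³/s² ≈ 1.992e+14 m³/s² = 1.992 × 10^14 m³/s².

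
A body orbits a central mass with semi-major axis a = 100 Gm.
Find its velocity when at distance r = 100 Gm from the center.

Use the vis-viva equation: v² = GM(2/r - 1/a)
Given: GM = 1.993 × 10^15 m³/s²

Convert to SI: a = 100 Gm = 1e+11 m; r = 100 Gm = 1e+11 m.
Vis-viva: v = √(GM · (2/r − 1/a)).
2/r − 1/a = 2/1e+11 − 1/1e+11 = 1e-11 m⁻¹.
v = √(1.993e+15 · 1e-11) m/s ≈ 141.2 m/s = 141.2 m/s.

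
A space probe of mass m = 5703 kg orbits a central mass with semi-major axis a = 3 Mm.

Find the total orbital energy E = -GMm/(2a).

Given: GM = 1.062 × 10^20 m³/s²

Convert to SI: a = 3 Mm = 3e+06 m.
E = −GMm / (2a).
E = −1.062e+20 · 5703 / (2 · 3e+06) J ≈ -1.009e+17 J = -100.9 PJ.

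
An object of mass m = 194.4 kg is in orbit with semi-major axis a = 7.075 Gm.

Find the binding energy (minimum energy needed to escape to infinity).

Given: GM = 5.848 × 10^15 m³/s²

Convert to SI: a = 7.075 Gm = 7.075e+09 m.
Total orbital energy is E = −GMm/(2a); binding energy is E_bind = −E = GMm/(2a).
E_bind = 5.848e+15 · 194.4 / (2 · 7.075e+09) J ≈ 8.034e+07 J = 80.34 MJ.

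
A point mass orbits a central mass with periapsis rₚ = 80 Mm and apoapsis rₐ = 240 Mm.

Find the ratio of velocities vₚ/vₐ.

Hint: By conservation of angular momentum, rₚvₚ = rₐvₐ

Convert to SI: rₚ = 80 Mm = 8e+07 m; rₐ = 240 Mm = 2.4e+08 m.
Conservation of angular momentum gives rₚvₚ = rₐvₐ, so vₚ/vₐ = rₐ/rₚ.
vₚ/vₐ = 2.4e+08 / 8e+07 ≈ 3.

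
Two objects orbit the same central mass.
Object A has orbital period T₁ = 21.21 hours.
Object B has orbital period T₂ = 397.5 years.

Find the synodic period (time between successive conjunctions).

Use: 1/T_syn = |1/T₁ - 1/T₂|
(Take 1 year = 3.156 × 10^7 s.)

Convert to SI: T₁ = 21.21 hours = 76356 s; T₂ = 397.5 years = 1.25451e+10 s.
T_syn = |T₁ · T₂ / (T₁ − T₂)|.
T_syn = |76356 · 1.25451e+10 / (76356 − 1.25451e+10)| s ≈ 7.636e+04 s = 21.21 hours.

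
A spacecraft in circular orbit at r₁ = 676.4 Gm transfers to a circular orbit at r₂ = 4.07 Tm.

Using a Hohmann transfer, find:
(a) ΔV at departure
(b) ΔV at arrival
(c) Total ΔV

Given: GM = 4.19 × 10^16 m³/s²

Convert to SI: r₁ = 676.4 Gm = 6.764e+11 m; r₂ = 4.07 Tm = 4.07e+12 m.
Transfer semi-major axis: a_t = (r₁ + r₂)/2 = (6.764e+11 + 4.07e+12)/2 = 2.3732e+12 m.
Circular speeds: v₁ = √(GM/r₁) = 248.889 m/s, v₂ = √(GM/r₂) = 101.463 m/s.
Transfer speeds (vis-viva v² = GM(2/r − 1/a_t)): v₁ᵗ = 325.938 m/s, v₂ᵗ = 54.1682 m/s.
(a) ΔV₁ = |v₁ᵗ − v₁| ≈ 77.05 m/s = 77.05 m/s.
(b) ΔV₂ = |v₂ − v₂ᵗ| ≈ 47.3 m/s = 47.3 m/s.
(c) ΔV_total = ΔV₁ + ΔV₂ ≈ 124.3 m/s = 124.3 m/s.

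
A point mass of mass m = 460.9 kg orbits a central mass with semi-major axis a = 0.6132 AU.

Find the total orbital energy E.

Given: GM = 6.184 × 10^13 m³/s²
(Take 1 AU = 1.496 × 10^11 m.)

Convert to SI: a = 0.6132 AU = 9.17347e+10 m.
E = −GMm / (2a).
E = −6.184e+13 · 460.9 / (2 · 9.17347e+10) J ≈ -1.554e+05 J = -155.4 kJ.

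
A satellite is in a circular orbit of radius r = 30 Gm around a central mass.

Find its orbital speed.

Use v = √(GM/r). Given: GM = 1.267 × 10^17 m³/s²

Convert to SI: r = 30 Gm = 3e+10 m.
For a circular orbit, gravity supplies the centripetal force, so v = √(GM / r).
v = √(1.267e+17 / 3e+10) m/s ≈ 2055 m/s = 2.055 km/s.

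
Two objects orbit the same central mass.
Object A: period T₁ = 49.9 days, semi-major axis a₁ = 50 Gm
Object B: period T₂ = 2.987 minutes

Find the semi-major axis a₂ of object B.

Convert to SI: T₁ = 49.9 days = 4.31136e+06 s; a₁ = 50 Gm = 5e+10 m; T₂ = 2.987 minutes = 179.22 s.
Kepler's third law: (T₁/T₂)² = (a₁/a₂)³ ⇒ a₂ = a₁ · (T₂/T₁)^(2/3).
T₂/T₁ = 179.22 / 4.31136e+06 = 4.15692e-05.
a₂ = 5e+10 · (4.15692e-05)^(2/3) m ≈ 6e+07 m = 60 Mm.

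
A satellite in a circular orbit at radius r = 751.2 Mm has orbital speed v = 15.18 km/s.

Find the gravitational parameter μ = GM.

Convert to SI: r = 751.2 Mm = 7.512e+08 m; v = 15.18 km/s = 15180 m/s.
For a circular orbit v² = GM/r, so GM = v² · r.
GM = (15180)² · 7.512e+08 m³/s² ≈ 1.731e+17 m³/s² = 1.731 × 10^17 m³/s².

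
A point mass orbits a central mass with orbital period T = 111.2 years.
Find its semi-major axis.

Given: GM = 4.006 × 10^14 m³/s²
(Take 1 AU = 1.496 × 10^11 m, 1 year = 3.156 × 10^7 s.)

Convert to SI: T = 111.2 years = 3.50947e+09 s.
Invert Kepler's third law: a = (GM · T² / (4π²))^(1/3).
Substituting T = 3.50947e+09 s and GM = 4.006e+14 m³/s²:
a = (4.006e+14 · (3.50947e+09)² / (4π²))^(1/3) m
a ≈ 5e+10 m = 0.3342 AU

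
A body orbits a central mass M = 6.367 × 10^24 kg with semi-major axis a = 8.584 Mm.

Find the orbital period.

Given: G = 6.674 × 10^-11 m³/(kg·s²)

Convert to SI: a = 8.584 Mm = 8.584e+06 m.
GM = G · M = 6.674e-11 · 6.367e+24 = 4.24934e+14 m³/s².
Kepler's third law: T = 2π √(a³ / GM).
Substituting a = 8.584e+06 m and GM = 4.24934e+14 m³/s²:
T = 2π √((8.584e+06)³ / 4.24934e+14) s
T ≈ 7666 s = 2.129 hours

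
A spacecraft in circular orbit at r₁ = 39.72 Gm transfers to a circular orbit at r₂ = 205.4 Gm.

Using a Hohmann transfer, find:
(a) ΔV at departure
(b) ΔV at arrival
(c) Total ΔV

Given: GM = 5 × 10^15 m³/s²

Convert to SI: r₁ = 39.72 Gm = 3.972e+10 m; r₂ = 205.4 Gm = 2.054e+11 m.
Transfer semi-major axis: a_t = (r₁ + r₂)/2 = (3.972e+10 + 2.054e+11)/2 = 1.2256e+11 m.
Circular speeds: v₁ = √(GM/r₁) = 354.797 m/s, v₂ = √(GM/r₂) = 156.022 m/s.
Transfer speeds (vis-viva v² = GM(2/r − 1/a_t)): v₁ᵗ = 459.31 m/s, v₂ᵗ = 88.8209 m/s.
(a) ΔV₁ = |v₁ᵗ − v₁| ≈ 104.5 m/s = 104.5 m/s.
(b) ΔV₂ = |v₂ − v₂ᵗ| ≈ 67.2 m/s = 67.2 m/s.
(c) ΔV_total = ΔV₁ + ΔV₂ ≈ 171.7 m/s = 171.7 m/s.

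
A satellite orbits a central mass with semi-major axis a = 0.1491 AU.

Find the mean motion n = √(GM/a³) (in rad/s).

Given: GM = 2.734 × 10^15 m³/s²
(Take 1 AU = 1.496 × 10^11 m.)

Convert to SI: a = 0.1491 AU = 2.23054e+10 m.
n = √(GM / a³).
n = √(2.734e+15 / (2.23054e+10)³) rad/s ≈ 1.57e-08 rad/s.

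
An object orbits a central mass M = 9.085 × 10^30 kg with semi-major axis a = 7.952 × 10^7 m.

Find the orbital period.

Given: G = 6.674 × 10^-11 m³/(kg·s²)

GM = G · M = 6.674e-11 · 9.085e+30 = 6.06333e+20 m³/s².
Kepler's third law: T = 2π √(a³ / GM).
Substituting a = 7.952e+07 m and GM = 6.06333e+20 m³/s²:
T = 2π √((7.952e+07)³ / 6.06333e+20) s
T ≈ 180.9 s = 3.016 minutes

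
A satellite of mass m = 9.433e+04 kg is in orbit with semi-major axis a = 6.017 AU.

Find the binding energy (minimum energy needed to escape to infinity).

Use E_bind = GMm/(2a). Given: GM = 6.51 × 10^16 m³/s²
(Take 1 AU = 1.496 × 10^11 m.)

Convert to SI: a = 6.017 AU = 9.00143e+11 m.
Total orbital energy is E = −GMm/(2a); binding energy is E_bind = −E = GMm/(2a).
E_bind = 6.51e+16 · 9.433e+04 / (2 · 9.00143e+11) J ≈ 3.411e+09 J = 3.411 GJ.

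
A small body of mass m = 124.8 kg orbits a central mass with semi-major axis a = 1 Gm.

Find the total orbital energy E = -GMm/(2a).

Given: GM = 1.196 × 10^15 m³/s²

Convert to SI: a = 1 Gm = 1e+09 m.
E = −GMm / (2a).
E = −1.196e+15 · 124.8 / (2 · 1e+09) J ≈ -7.463e+07 J = -74.63 MJ.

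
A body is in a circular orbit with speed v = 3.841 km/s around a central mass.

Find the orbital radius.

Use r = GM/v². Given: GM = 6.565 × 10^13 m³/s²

Convert to SI: v = 3.841 km/s = 3841 m/s.
For a circular orbit, v² = GM / r, so r = GM / v².
r = 6.565e+13 / (3841)² m ≈ 4.45e+06 m = 4.45 Mm.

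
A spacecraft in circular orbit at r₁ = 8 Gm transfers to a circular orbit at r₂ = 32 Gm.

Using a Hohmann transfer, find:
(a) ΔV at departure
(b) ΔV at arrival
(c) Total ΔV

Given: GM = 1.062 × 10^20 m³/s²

Convert to SI: r₁ = 8 Gm = 8e+09 m; r₂ = 32 Gm = 3.2e+10 m.
Transfer semi-major axis: a_t = (r₁ + r₂)/2 = (8e+09 + 3.2e+10)/2 = 2e+10 m.
Circular speeds: v₁ = √(GM/r₁) = 115217 m/s, v₂ = √(GM/r₂) = 57608.6 m/s.
Transfer speeds (vis-viva v² = GM(2/r − 1/a_t)): v₁ᵗ = 145739 m/s, v₂ᵗ = 36434.9 m/s.
(a) ΔV₁ = |v₁ᵗ − v₁| ≈ 3.052e+04 m/s = 30.52 km/s.
(b) ΔV₂ = |v₂ − v₂ᵗ| ≈ 2.117e+04 m/s = 21.17 km/s.
(c) ΔV_total = ΔV₁ + ΔV₂ ≈ 5.17e+04 m/s = 51.7 km/s.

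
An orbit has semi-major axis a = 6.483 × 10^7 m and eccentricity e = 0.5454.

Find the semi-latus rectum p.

p = a (1 − e²).
p = 6.483e+07 · (1 − (0.5454)²) = 6.483e+07 · 0.702539 ≈ 4.555e+07 m = 4.555 × 10^7 m.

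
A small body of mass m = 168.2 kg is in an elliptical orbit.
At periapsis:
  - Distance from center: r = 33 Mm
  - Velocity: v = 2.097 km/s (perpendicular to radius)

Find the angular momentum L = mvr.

Convert to SI: r = 33 Mm = 3.3e+07 m; v = 2.097 km/s = 2097 m/s.
Since v is perpendicular to r, L = m · v · r.
L = 168.2 · 2097 · 3.3e+07 kg·m²/s ≈ 1.164e+13 kg·m²/s.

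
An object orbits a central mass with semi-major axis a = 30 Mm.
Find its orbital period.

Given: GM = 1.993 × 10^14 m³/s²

Convert to SI: a = 30 Mm = 3e+07 m.
Kepler's third law: T = 2π √(a³ / GM).
Substituting a = 3e+07 m and GM = 1.993e+14 m³/s²:
T = 2π √((3e+07)³ / 1.993e+14) s
T ≈ 7.313e+04 s = 20.31 hours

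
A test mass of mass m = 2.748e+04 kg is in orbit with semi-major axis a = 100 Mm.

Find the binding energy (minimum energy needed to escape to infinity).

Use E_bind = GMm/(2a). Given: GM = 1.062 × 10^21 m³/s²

Convert to SI: a = 100 Mm = 1e+08 m.
Total orbital energy is E = −GMm/(2a); binding energy is E_bind = −E = GMm/(2a).
E_bind = 1.062e+21 · 2.748e+04 / (2 · 1e+08) J ≈ 1.459e+17 J = 145.9 PJ.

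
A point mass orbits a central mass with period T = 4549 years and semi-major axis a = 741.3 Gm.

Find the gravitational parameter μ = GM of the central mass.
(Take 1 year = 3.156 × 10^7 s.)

Convert to SI: T = 4549 years = 1.43566e+11 s; a = 741.3 Gm = 7.413e+11 m.
GM = 4π² · a³ / T².
GM = 4π² · (7.413e+11)³ / (1.43566e+11)² m³/s² ≈ 7.803e+14 m³/s² = 7.803 × 10^14 m³/s².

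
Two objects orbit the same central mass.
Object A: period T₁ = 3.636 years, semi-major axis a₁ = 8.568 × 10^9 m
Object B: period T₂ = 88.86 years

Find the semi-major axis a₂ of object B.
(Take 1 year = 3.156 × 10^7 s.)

Convert to SI: T₁ = 3.636 years = 1.14752e+08 s; T₂ = 88.86 years = 2.80442e+09 s.
Kepler's third law: (T₁/T₂)² = (a₁/a₂)³ ⇒ a₂ = a₁ · (T₂/T₁)^(2/3).
T₂/T₁ = 2.80442e+09 / 1.14752e+08 = 24.4389.
a₂ = 8.568e+09 · (24.4389)^(2/3) m ≈ 7.216e+10 m = 7.216 × 10^10 m.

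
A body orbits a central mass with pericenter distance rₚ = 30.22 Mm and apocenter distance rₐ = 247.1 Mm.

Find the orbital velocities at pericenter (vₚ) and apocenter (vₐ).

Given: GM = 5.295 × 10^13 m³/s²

Convert to SI: rₚ = 30.22 Mm = 3.022e+07 m; rₐ = 247.1 Mm = 2.471e+08 m.
Use the vis-viva equation v² = GM(2/r − 1/a) with a = (rₚ + rₐ)/2 = (3.022e+07 + 2.471e+08)/2 = 1.3866e+08 m.
vₚ = √(GM · (2/rₚ − 1/a)) = √(5.295e+13 · (2/3.022e+07 − 1/1.3866e+08)) m/s ≈ 1767 m/s = 1.767 km/s.
vₐ = √(GM · (2/rₐ − 1/a)) = √(5.295e+13 · (2/2.471e+08 − 1/1.3866e+08)) m/s ≈ 216.1 m/s = 216.1 m/s.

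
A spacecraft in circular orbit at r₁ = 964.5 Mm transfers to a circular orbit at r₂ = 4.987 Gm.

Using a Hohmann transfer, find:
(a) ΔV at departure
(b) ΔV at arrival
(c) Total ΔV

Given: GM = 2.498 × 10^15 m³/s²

Convert to SI: r₁ = 964.5 Mm = 9.645e+08 m; r₂ = 4.987 Gm = 4.987e+09 m.
Transfer semi-major axis: a_t = (r₁ + r₂)/2 = (9.645e+08 + 4.987e+09)/2 = 2.97575e+09 m.
Circular speeds: v₁ = √(GM/r₁) = 1609.33 m/s, v₂ = √(GM/r₂) = 707.745 m/s.
Transfer speeds (vis-viva v² = GM(2/r − 1/a_t)): v₁ᵗ = 2083.37 m/s, v₂ᵗ = 402.93 m/s.
(a) ΔV₁ = |v₁ᵗ − v₁| ≈ 474 m/s = 474 m/s.
(b) ΔV₂ = |v₂ − v₂ᵗ| ≈ 304.8 m/s = 304.8 m/s.
(c) ΔV_total = ΔV₁ + ΔV₂ ≈ 778.9 m/s = 778.9 m/s.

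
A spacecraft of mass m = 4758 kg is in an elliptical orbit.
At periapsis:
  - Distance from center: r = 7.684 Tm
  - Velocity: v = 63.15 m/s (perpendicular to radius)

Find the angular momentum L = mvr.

Convert to SI: r = 7.684 Tm = 7.684e+12 m.
Since v is perpendicular to r, L = m · v · r.
L = 4758 · 63.15 · 7.684e+12 kg·m²/s ≈ 2.309e+18 kg·m²/s.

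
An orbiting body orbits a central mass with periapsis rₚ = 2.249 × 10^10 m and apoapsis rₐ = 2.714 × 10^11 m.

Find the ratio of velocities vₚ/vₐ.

Conservation of angular momentum gives rₚvₚ = rₐvₐ, so vₚ/vₐ = rₐ/rₚ.
vₚ/vₐ = 2.714e+11 / 2.249e+10 ≈ 12.07.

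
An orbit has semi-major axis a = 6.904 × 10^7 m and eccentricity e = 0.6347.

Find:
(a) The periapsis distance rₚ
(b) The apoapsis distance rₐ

(a) rₚ = a(1 − e) = 6.904e+07 · (1 − 0.6347) = 6.904e+07 · 0.3653 ≈ 2.522e+07 m = 2.522 × 10^7 m.
(b) rₐ = a(1 + e) = 6.904e+07 · (1 + 0.6347) = 6.904e+07 · 1.6347 ≈ 1.129e+08 m = 1.129 × 10^8 m.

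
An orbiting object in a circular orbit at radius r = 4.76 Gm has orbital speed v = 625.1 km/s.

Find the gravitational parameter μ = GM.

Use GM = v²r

Convert to SI: r = 4.76 Gm = 4.76e+09 m; v = 625.1 km/s = 625100 m/s.
For a circular orbit v² = GM/r, so GM = v² · r.
GM = (625100)² · 4.76e+09 m³/s² ≈ 1.86e+21 m³/s² = 1.86 × 10^21 m³/s².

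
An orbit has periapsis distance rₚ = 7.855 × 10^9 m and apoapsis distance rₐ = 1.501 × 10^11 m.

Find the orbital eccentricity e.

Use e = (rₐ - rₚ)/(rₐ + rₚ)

e = (rₐ − rₚ) / (rₐ + rₚ).
e = (1.501e+11 − 7.855e+09) / (1.501e+11 + 7.855e+09) = 1.42245e+11 / 1.57955e+11 ≈ 0.9005.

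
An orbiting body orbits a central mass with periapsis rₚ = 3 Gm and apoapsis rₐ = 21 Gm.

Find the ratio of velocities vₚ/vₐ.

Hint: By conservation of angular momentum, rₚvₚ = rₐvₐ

Convert to SI: rₚ = 3 Gm = 3e+09 m; rₐ = 21 Gm = 2.1e+10 m.
Conservation of angular momentum gives rₚvₚ = rₐvₐ, so vₚ/vₐ = rₐ/rₚ.
vₚ/vₐ = 2.1e+10 / 3e+09 ≈ 7.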